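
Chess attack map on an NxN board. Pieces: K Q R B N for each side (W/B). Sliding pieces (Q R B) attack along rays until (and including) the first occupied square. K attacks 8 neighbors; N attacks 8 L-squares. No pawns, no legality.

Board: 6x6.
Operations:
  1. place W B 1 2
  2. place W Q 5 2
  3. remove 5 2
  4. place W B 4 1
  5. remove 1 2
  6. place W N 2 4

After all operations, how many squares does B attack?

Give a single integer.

Op 1: place WB@(1,2)
Op 2: place WQ@(5,2)
Op 3: remove (5,2)
Op 4: place WB@(4,1)
Op 5: remove (1,2)
Op 6: place WN@(2,4)
Per-piece attacks for B:
Union (0 distinct): (none)

Answer: 0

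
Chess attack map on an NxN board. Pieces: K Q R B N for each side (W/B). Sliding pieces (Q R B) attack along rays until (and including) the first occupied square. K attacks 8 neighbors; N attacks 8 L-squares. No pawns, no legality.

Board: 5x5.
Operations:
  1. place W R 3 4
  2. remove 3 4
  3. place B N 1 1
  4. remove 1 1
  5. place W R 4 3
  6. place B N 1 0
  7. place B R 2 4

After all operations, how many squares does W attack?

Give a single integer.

Op 1: place WR@(3,4)
Op 2: remove (3,4)
Op 3: place BN@(1,1)
Op 4: remove (1,1)
Op 5: place WR@(4,3)
Op 6: place BN@(1,0)
Op 7: place BR@(2,4)
Per-piece attacks for W:
  WR@(4,3): attacks (4,4) (4,2) (4,1) (4,0) (3,3) (2,3) (1,3) (0,3)
Union (8 distinct): (0,3) (1,3) (2,3) (3,3) (4,0) (4,1) (4,2) (4,4)

Answer: 8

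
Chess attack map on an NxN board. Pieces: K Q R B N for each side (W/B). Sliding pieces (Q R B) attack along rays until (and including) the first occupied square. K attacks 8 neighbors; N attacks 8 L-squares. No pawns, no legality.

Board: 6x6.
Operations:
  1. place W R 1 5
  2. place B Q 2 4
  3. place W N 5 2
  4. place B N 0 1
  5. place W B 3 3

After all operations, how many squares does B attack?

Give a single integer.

Answer: 15

Derivation:
Op 1: place WR@(1,5)
Op 2: place BQ@(2,4)
Op 3: place WN@(5,2)
Op 4: place BN@(0,1)
Op 5: place WB@(3,3)
Per-piece attacks for B:
  BN@(0,1): attacks (1,3) (2,2) (2,0)
  BQ@(2,4): attacks (2,5) (2,3) (2,2) (2,1) (2,0) (3,4) (4,4) (5,4) (1,4) (0,4) (3,5) (3,3) (1,5) (1,3) (0,2) [ray(1,-1) blocked at (3,3); ray(-1,1) blocked at (1,5)]
Union (15 distinct): (0,2) (0,4) (1,3) (1,4) (1,5) (2,0) (2,1) (2,2) (2,3) (2,5) (3,3) (3,4) (3,5) (4,4) (5,4)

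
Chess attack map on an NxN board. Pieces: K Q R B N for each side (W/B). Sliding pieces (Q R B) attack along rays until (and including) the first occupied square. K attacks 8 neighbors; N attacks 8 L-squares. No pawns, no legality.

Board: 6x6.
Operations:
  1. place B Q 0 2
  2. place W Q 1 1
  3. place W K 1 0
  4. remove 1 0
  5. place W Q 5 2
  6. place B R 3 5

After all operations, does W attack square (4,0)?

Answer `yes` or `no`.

Answer: no

Derivation:
Op 1: place BQ@(0,2)
Op 2: place WQ@(1,1)
Op 3: place WK@(1,0)
Op 4: remove (1,0)
Op 5: place WQ@(5,2)
Op 6: place BR@(3,5)
Per-piece attacks for W:
  WQ@(1,1): attacks (1,2) (1,3) (1,4) (1,5) (1,0) (2,1) (3,1) (4,1) (5,1) (0,1) (2,2) (3,3) (4,4) (5,5) (2,0) (0,2) (0,0) [ray(-1,1) blocked at (0,2)]
  WQ@(5,2): attacks (5,3) (5,4) (5,5) (5,1) (5,0) (4,2) (3,2) (2,2) (1,2) (0,2) (4,3) (3,4) (2,5) (4,1) (3,0) [ray(-1,0) blocked at (0,2)]
W attacks (4,0): no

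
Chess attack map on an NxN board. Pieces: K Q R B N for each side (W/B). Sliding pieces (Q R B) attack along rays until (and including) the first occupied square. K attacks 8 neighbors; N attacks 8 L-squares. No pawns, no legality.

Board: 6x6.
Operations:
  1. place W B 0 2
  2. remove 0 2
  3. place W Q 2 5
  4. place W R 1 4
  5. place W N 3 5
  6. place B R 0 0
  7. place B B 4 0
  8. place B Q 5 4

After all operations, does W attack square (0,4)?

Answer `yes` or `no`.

Answer: yes

Derivation:
Op 1: place WB@(0,2)
Op 2: remove (0,2)
Op 3: place WQ@(2,5)
Op 4: place WR@(1,4)
Op 5: place WN@(3,5)
Op 6: place BR@(0,0)
Op 7: place BB@(4,0)
Op 8: place BQ@(5,4)
Per-piece attacks for W:
  WR@(1,4): attacks (1,5) (1,3) (1,2) (1,1) (1,0) (2,4) (3,4) (4,4) (5,4) (0,4) [ray(1,0) blocked at (5,4)]
  WQ@(2,5): attacks (2,4) (2,3) (2,2) (2,1) (2,0) (3,5) (1,5) (0,5) (3,4) (4,3) (5,2) (1,4) [ray(1,0) blocked at (3,5); ray(-1,-1) blocked at (1,4)]
  WN@(3,5): attacks (4,3) (5,4) (2,3) (1,4)
W attacks (0,4): yes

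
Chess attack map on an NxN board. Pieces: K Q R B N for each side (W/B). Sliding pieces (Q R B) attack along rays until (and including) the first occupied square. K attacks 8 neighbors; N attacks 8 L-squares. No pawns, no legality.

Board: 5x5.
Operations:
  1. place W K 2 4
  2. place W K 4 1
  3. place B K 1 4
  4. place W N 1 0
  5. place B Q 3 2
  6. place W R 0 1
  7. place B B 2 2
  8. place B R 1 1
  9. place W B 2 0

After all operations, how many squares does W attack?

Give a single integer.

Op 1: place WK@(2,4)
Op 2: place WK@(4,1)
Op 3: place BK@(1,4)
Op 4: place WN@(1,0)
Op 5: place BQ@(3,2)
Op 6: place WR@(0,1)
Op 7: place BB@(2,2)
Op 8: place BR@(1,1)
Op 9: place WB@(2,0)
Per-piece attacks for W:
  WR@(0,1): attacks (0,2) (0,3) (0,4) (0,0) (1,1) [ray(1,0) blocked at (1,1)]
  WN@(1,0): attacks (2,2) (3,1) (0,2)
  WB@(2,0): attacks (3,1) (4,2) (1,1) [ray(-1,1) blocked at (1,1)]
  WK@(2,4): attacks (2,3) (3,4) (1,4) (3,3) (1,3)
  WK@(4,1): attacks (4,2) (4,0) (3,1) (3,2) (3,0)
Union (16 distinct): (0,0) (0,2) (0,3) (0,4) (1,1) (1,3) (1,4) (2,2) (2,3) (3,0) (3,1) (3,2) (3,3) (3,4) (4,0) (4,2)

Answer: 16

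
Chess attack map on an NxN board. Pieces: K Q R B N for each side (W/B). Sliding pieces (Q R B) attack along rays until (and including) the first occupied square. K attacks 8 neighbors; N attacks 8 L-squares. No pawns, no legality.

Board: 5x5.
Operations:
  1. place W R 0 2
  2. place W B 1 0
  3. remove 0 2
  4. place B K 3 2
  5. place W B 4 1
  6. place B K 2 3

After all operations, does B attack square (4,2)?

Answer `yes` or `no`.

Answer: yes

Derivation:
Op 1: place WR@(0,2)
Op 2: place WB@(1,0)
Op 3: remove (0,2)
Op 4: place BK@(3,2)
Op 5: place WB@(4,1)
Op 6: place BK@(2,3)
Per-piece attacks for B:
  BK@(2,3): attacks (2,4) (2,2) (3,3) (1,3) (3,4) (3,2) (1,4) (1,2)
  BK@(3,2): attacks (3,3) (3,1) (4,2) (2,2) (4,3) (4,1) (2,3) (2,1)
B attacks (4,2): yes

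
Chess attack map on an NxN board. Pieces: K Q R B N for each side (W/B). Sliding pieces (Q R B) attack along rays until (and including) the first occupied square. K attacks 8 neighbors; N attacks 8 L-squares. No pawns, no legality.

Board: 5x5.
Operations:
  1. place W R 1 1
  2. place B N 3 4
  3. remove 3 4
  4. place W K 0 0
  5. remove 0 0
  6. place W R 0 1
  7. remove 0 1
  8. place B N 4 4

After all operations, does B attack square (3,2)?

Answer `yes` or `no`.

Answer: yes

Derivation:
Op 1: place WR@(1,1)
Op 2: place BN@(3,4)
Op 3: remove (3,4)
Op 4: place WK@(0,0)
Op 5: remove (0,0)
Op 6: place WR@(0,1)
Op 7: remove (0,1)
Op 8: place BN@(4,4)
Per-piece attacks for B:
  BN@(4,4): attacks (3,2) (2,3)
B attacks (3,2): yes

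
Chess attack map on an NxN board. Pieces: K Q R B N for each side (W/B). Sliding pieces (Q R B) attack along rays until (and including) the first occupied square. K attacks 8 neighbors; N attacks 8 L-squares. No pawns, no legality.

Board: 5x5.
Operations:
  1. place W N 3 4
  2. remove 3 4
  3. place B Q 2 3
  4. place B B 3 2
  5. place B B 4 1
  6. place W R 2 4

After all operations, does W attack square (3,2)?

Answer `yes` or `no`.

Answer: no

Derivation:
Op 1: place WN@(3,4)
Op 2: remove (3,4)
Op 3: place BQ@(2,3)
Op 4: place BB@(3,2)
Op 5: place BB@(4,1)
Op 6: place WR@(2,4)
Per-piece attacks for W:
  WR@(2,4): attacks (2,3) (3,4) (4,4) (1,4) (0,4) [ray(0,-1) blocked at (2,3)]
W attacks (3,2): no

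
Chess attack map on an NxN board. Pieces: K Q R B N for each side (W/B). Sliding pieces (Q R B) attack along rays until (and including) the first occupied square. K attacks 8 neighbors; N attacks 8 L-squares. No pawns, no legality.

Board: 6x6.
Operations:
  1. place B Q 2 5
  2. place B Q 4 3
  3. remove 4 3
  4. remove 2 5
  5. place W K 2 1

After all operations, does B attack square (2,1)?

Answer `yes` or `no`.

Answer: no

Derivation:
Op 1: place BQ@(2,5)
Op 2: place BQ@(4,3)
Op 3: remove (4,3)
Op 4: remove (2,5)
Op 5: place WK@(2,1)
Per-piece attacks for B:
B attacks (2,1): no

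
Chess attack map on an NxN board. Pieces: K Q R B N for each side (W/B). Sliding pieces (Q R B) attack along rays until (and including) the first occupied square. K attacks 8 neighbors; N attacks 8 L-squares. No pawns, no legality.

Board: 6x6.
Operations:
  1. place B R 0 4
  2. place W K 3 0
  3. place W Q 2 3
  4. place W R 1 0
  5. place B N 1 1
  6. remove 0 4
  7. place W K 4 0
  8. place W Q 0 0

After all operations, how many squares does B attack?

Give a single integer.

Answer: 4

Derivation:
Op 1: place BR@(0,4)
Op 2: place WK@(3,0)
Op 3: place WQ@(2,3)
Op 4: place WR@(1,0)
Op 5: place BN@(1,1)
Op 6: remove (0,4)
Op 7: place WK@(4,0)
Op 8: place WQ@(0,0)
Per-piece attacks for B:
  BN@(1,1): attacks (2,3) (3,2) (0,3) (3,0)
Union (4 distinct): (0,3) (2,3) (3,0) (3,2)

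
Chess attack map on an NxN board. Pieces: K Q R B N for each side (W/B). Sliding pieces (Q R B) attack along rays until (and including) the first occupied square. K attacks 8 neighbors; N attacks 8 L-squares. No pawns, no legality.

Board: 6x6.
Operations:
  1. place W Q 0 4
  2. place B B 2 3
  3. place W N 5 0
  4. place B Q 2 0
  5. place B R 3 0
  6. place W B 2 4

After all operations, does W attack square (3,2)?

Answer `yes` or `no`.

Op 1: place WQ@(0,4)
Op 2: place BB@(2,3)
Op 3: place WN@(5,0)
Op 4: place BQ@(2,0)
Op 5: place BR@(3,0)
Op 6: place WB@(2,4)
Per-piece attacks for W:
  WQ@(0,4): attacks (0,5) (0,3) (0,2) (0,1) (0,0) (1,4) (2,4) (1,5) (1,3) (2,2) (3,1) (4,0) [ray(1,0) blocked at (2,4)]
  WB@(2,4): attacks (3,5) (3,3) (4,2) (5,1) (1,5) (1,3) (0,2)
  WN@(5,0): attacks (4,2) (3,1)
W attacks (3,2): no

Answer: no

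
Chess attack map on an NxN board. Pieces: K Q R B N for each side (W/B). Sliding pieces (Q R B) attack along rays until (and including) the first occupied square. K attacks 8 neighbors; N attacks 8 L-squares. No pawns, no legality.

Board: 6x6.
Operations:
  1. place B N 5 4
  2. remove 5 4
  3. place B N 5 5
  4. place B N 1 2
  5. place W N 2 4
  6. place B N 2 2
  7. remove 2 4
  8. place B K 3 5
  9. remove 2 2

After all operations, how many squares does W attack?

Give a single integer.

Answer: 0

Derivation:
Op 1: place BN@(5,4)
Op 2: remove (5,4)
Op 3: place BN@(5,5)
Op 4: place BN@(1,2)
Op 5: place WN@(2,4)
Op 6: place BN@(2,2)
Op 7: remove (2,4)
Op 8: place BK@(3,5)
Op 9: remove (2,2)
Per-piece attacks for W:
Union (0 distinct): (none)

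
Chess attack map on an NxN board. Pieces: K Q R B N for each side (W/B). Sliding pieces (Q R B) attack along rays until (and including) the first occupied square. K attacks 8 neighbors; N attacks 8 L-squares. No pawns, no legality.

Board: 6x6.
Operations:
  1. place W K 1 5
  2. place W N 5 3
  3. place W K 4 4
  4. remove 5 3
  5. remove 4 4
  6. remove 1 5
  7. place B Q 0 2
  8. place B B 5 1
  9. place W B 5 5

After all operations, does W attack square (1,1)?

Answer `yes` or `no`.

Answer: yes

Derivation:
Op 1: place WK@(1,5)
Op 2: place WN@(5,3)
Op 3: place WK@(4,4)
Op 4: remove (5,3)
Op 5: remove (4,4)
Op 6: remove (1,5)
Op 7: place BQ@(0,2)
Op 8: place BB@(5,1)
Op 9: place WB@(5,5)
Per-piece attacks for W:
  WB@(5,5): attacks (4,4) (3,3) (2,2) (1,1) (0,0)
W attacks (1,1): yes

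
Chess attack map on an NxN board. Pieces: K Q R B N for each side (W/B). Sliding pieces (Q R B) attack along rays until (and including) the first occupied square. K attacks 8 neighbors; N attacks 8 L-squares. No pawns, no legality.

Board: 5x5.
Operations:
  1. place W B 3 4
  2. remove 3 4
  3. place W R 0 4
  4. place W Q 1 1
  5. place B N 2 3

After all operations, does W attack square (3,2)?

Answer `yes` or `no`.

Op 1: place WB@(3,4)
Op 2: remove (3,4)
Op 3: place WR@(0,4)
Op 4: place WQ@(1,1)
Op 5: place BN@(2,3)
Per-piece attacks for W:
  WR@(0,4): attacks (0,3) (0,2) (0,1) (0,0) (1,4) (2,4) (3,4) (4,4)
  WQ@(1,1): attacks (1,2) (1,3) (1,4) (1,0) (2,1) (3,1) (4,1) (0,1) (2,2) (3,3) (4,4) (2,0) (0,2) (0,0)
W attacks (3,2): no

Answer: no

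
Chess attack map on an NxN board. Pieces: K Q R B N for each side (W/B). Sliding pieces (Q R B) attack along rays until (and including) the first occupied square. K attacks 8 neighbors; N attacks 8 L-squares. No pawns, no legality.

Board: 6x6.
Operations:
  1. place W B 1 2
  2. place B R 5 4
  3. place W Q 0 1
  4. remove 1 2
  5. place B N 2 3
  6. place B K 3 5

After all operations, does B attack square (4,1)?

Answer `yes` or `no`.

Op 1: place WB@(1,2)
Op 2: place BR@(5,4)
Op 3: place WQ@(0,1)
Op 4: remove (1,2)
Op 5: place BN@(2,3)
Op 6: place BK@(3,5)
Per-piece attacks for B:
  BN@(2,3): attacks (3,5) (4,4) (1,5) (0,4) (3,1) (4,2) (1,1) (0,2)
  BK@(3,5): attacks (3,4) (4,5) (2,5) (4,4) (2,4)
  BR@(5,4): attacks (5,5) (5,3) (5,2) (5,1) (5,0) (4,4) (3,4) (2,4) (1,4) (0,4)
B attacks (4,1): no

Answer: no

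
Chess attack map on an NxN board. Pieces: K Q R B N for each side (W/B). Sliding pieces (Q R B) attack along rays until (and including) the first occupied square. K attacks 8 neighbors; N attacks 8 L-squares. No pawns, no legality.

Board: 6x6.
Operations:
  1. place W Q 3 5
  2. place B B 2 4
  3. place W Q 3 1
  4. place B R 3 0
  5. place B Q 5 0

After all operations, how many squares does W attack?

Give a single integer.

Op 1: place WQ@(3,5)
Op 2: place BB@(2,4)
Op 3: place WQ@(3,1)
Op 4: place BR@(3,0)
Op 5: place BQ@(5,0)
Per-piece attacks for W:
  WQ@(3,1): attacks (3,2) (3,3) (3,4) (3,5) (3,0) (4,1) (5,1) (2,1) (1,1) (0,1) (4,2) (5,3) (4,0) (2,2) (1,3) (0,4) (2,0) [ray(0,1) blocked at (3,5); ray(0,-1) blocked at (3,0)]
  WQ@(3,5): attacks (3,4) (3,3) (3,2) (3,1) (4,5) (5,5) (2,5) (1,5) (0,5) (4,4) (5,3) (2,4) [ray(0,-1) blocked at (3,1); ray(-1,-1) blocked at (2,4)]
Union (25 distinct): (0,1) (0,4) (0,5) (1,1) (1,3) (1,5) (2,0) (2,1) (2,2) (2,4) (2,5) (3,0) (3,1) (3,2) (3,3) (3,4) (3,5) (4,0) (4,1) (4,2) (4,4) (4,5) (5,1) (5,3) (5,5)

Answer: 25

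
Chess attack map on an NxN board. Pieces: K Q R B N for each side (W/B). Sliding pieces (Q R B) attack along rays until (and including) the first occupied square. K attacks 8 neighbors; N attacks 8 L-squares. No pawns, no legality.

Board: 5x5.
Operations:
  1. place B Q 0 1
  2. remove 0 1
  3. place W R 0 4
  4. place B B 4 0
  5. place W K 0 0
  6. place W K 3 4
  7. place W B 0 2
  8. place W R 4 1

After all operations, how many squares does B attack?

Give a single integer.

Op 1: place BQ@(0,1)
Op 2: remove (0,1)
Op 3: place WR@(0,4)
Op 4: place BB@(4,0)
Op 5: place WK@(0,0)
Op 6: place WK@(3,4)
Op 7: place WB@(0,2)
Op 8: place WR@(4,1)
Per-piece attacks for B:
  BB@(4,0): attacks (3,1) (2,2) (1,3) (0,4) [ray(-1,1) blocked at (0,4)]
Union (4 distinct): (0,4) (1,3) (2,2) (3,1)

Answer: 4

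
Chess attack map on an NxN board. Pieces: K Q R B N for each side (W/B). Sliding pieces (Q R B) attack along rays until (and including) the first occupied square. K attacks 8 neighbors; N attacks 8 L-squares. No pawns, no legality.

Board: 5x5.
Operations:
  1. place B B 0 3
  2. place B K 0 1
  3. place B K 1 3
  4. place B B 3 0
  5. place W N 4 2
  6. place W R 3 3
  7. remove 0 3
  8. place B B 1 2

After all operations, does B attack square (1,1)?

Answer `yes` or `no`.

Answer: yes

Derivation:
Op 1: place BB@(0,3)
Op 2: place BK@(0,1)
Op 3: place BK@(1,3)
Op 4: place BB@(3,0)
Op 5: place WN@(4,2)
Op 6: place WR@(3,3)
Op 7: remove (0,3)
Op 8: place BB@(1,2)
Per-piece attacks for B:
  BK@(0,1): attacks (0,2) (0,0) (1,1) (1,2) (1,0)
  BB@(1,2): attacks (2,3) (3,4) (2,1) (3,0) (0,3) (0,1) [ray(1,-1) blocked at (3,0); ray(-1,-1) blocked at (0,1)]
  BK@(1,3): attacks (1,4) (1,2) (2,3) (0,3) (2,4) (2,2) (0,4) (0,2)
  BB@(3,0): attacks (4,1) (2,1) (1,2) [ray(-1,1) blocked at (1,2)]
B attacks (1,1): yes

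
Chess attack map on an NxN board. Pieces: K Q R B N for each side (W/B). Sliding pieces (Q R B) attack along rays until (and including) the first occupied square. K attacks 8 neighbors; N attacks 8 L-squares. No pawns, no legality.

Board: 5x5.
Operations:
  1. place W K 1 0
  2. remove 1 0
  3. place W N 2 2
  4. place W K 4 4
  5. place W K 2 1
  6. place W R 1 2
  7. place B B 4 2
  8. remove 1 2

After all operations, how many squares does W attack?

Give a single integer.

Op 1: place WK@(1,0)
Op 2: remove (1,0)
Op 3: place WN@(2,2)
Op 4: place WK@(4,4)
Op 5: place WK@(2,1)
Op 6: place WR@(1,2)
Op 7: place BB@(4,2)
Op 8: remove (1,2)
Per-piece attacks for W:
  WK@(2,1): attacks (2,2) (2,0) (3,1) (1,1) (3,2) (3,0) (1,2) (1,0)
  WN@(2,2): attacks (3,4) (4,3) (1,4) (0,3) (3,0) (4,1) (1,0) (0,1)
  WK@(4,4): attacks (4,3) (3,4) (3,3)
Union (15 distinct): (0,1) (0,3) (1,0) (1,1) (1,2) (1,4) (2,0) (2,2) (3,0) (3,1) (3,2) (3,3) (3,4) (4,1) (4,3)

Answer: 15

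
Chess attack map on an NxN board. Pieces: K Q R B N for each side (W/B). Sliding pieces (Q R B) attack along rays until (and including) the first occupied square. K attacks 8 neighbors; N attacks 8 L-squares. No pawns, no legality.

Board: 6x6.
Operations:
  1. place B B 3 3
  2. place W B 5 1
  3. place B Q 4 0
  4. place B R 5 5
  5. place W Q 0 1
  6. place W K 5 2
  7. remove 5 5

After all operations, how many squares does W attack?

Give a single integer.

Answer: 20

Derivation:
Op 1: place BB@(3,3)
Op 2: place WB@(5,1)
Op 3: place BQ@(4,0)
Op 4: place BR@(5,5)
Op 5: place WQ@(0,1)
Op 6: place WK@(5,2)
Op 7: remove (5,5)
Per-piece attacks for W:
  WQ@(0,1): attacks (0,2) (0,3) (0,4) (0,5) (0,0) (1,1) (2,1) (3,1) (4,1) (5,1) (1,2) (2,3) (3,4) (4,5) (1,0) [ray(1,0) blocked at (5,1)]
  WB@(5,1): attacks (4,2) (3,3) (4,0) [ray(-1,1) blocked at (3,3); ray(-1,-1) blocked at (4,0)]
  WK@(5,2): attacks (5,3) (5,1) (4,2) (4,3) (4,1)
Union (20 distinct): (0,0) (0,2) (0,3) (0,4) (0,5) (1,0) (1,1) (1,2) (2,1) (2,3) (3,1) (3,3) (3,4) (4,0) (4,1) (4,2) (4,3) (4,5) (5,1) (5,3)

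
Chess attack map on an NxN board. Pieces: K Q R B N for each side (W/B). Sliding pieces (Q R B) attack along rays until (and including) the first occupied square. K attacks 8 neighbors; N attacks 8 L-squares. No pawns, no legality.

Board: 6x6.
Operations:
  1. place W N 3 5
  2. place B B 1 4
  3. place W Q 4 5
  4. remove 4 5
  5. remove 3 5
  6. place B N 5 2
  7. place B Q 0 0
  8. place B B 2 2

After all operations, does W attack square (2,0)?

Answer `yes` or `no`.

Op 1: place WN@(3,5)
Op 2: place BB@(1,4)
Op 3: place WQ@(4,5)
Op 4: remove (4,5)
Op 5: remove (3,5)
Op 6: place BN@(5,2)
Op 7: place BQ@(0,0)
Op 8: place BB@(2,2)
Per-piece attacks for W:
W attacks (2,0): no

Answer: no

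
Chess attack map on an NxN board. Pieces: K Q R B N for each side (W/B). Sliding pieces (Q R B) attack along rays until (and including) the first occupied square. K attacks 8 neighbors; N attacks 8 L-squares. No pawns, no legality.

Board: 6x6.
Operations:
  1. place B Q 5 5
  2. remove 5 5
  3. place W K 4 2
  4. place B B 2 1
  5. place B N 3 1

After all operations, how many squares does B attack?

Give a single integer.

Answer: 10

Derivation:
Op 1: place BQ@(5,5)
Op 2: remove (5,5)
Op 3: place WK@(4,2)
Op 4: place BB@(2,1)
Op 5: place BN@(3,1)
Per-piece attacks for B:
  BB@(2,1): attacks (3,2) (4,3) (5,4) (3,0) (1,2) (0,3) (1,0)
  BN@(3,1): attacks (4,3) (5,2) (2,3) (1,2) (5,0) (1,0)
Union (10 distinct): (0,3) (1,0) (1,2) (2,3) (3,0) (3,2) (4,3) (5,0) (5,2) (5,4)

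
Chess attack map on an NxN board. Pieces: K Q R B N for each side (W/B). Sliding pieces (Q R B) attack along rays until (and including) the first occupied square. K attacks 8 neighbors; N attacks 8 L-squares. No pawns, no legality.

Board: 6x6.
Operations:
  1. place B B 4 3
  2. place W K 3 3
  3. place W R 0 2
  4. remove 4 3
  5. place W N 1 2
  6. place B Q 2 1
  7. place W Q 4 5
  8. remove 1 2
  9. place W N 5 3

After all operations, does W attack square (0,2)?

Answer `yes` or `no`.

Answer: no

Derivation:
Op 1: place BB@(4,3)
Op 2: place WK@(3,3)
Op 3: place WR@(0,2)
Op 4: remove (4,3)
Op 5: place WN@(1,2)
Op 6: place BQ@(2,1)
Op 7: place WQ@(4,5)
Op 8: remove (1,2)
Op 9: place WN@(5,3)
Per-piece attacks for W:
  WR@(0,2): attacks (0,3) (0,4) (0,5) (0,1) (0,0) (1,2) (2,2) (3,2) (4,2) (5,2)
  WK@(3,3): attacks (3,4) (3,2) (4,3) (2,3) (4,4) (4,2) (2,4) (2,2)
  WQ@(4,5): attacks (4,4) (4,3) (4,2) (4,1) (4,0) (5,5) (3,5) (2,5) (1,5) (0,5) (5,4) (3,4) (2,3) (1,2) (0,1)
  WN@(5,3): attacks (4,5) (3,4) (4,1) (3,2)
W attacks (0,2): no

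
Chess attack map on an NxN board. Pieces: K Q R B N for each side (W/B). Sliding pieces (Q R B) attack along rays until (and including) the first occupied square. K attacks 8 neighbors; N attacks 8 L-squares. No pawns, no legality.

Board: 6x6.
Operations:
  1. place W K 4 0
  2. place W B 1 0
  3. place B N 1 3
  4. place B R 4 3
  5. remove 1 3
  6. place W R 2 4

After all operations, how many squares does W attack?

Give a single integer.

Op 1: place WK@(4,0)
Op 2: place WB@(1,0)
Op 3: place BN@(1,3)
Op 4: place BR@(4,3)
Op 5: remove (1,3)
Op 6: place WR@(2,4)
Per-piece attacks for W:
  WB@(1,0): attacks (2,1) (3,2) (4,3) (0,1) [ray(1,1) blocked at (4,3)]
  WR@(2,4): attacks (2,5) (2,3) (2,2) (2,1) (2,0) (3,4) (4,4) (5,4) (1,4) (0,4)
  WK@(4,0): attacks (4,1) (5,0) (3,0) (5,1) (3,1)
Union (18 distinct): (0,1) (0,4) (1,4) (2,0) (2,1) (2,2) (2,3) (2,5) (3,0) (3,1) (3,2) (3,4) (4,1) (4,3) (4,4) (5,0) (5,1) (5,4)

Answer: 18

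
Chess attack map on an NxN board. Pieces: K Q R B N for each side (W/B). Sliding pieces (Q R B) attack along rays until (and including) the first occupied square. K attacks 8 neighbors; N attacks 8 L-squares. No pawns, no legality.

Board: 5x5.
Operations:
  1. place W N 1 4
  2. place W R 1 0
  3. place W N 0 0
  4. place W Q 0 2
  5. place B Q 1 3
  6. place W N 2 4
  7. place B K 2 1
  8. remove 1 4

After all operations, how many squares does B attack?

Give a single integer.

Answer: 17

Derivation:
Op 1: place WN@(1,4)
Op 2: place WR@(1,0)
Op 3: place WN@(0,0)
Op 4: place WQ@(0,2)
Op 5: place BQ@(1,3)
Op 6: place WN@(2,4)
Op 7: place BK@(2,1)
Op 8: remove (1,4)
Per-piece attacks for B:
  BQ@(1,3): attacks (1,4) (1,2) (1,1) (1,0) (2,3) (3,3) (4,3) (0,3) (2,4) (2,2) (3,1) (4,0) (0,4) (0,2) [ray(0,-1) blocked at (1,0); ray(1,1) blocked at (2,4); ray(-1,-1) blocked at (0,2)]
  BK@(2,1): attacks (2,2) (2,0) (3,1) (1,1) (3,2) (3,0) (1,2) (1,0)
Union (17 distinct): (0,2) (0,3) (0,4) (1,0) (1,1) (1,2) (1,4) (2,0) (2,2) (2,3) (2,4) (3,0) (3,1) (3,2) (3,3) (4,0) (4,3)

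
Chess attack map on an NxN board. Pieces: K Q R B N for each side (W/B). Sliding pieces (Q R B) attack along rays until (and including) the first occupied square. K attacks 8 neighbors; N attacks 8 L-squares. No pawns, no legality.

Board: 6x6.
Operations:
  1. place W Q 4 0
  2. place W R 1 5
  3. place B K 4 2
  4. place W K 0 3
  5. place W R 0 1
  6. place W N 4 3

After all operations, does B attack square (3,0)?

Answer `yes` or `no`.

Op 1: place WQ@(4,0)
Op 2: place WR@(1,5)
Op 3: place BK@(4,2)
Op 4: place WK@(0,3)
Op 5: place WR@(0,1)
Op 6: place WN@(4,3)
Per-piece attacks for B:
  BK@(4,2): attacks (4,3) (4,1) (5,2) (3,2) (5,3) (5,1) (3,3) (3,1)
B attacks (3,0): no

Answer: no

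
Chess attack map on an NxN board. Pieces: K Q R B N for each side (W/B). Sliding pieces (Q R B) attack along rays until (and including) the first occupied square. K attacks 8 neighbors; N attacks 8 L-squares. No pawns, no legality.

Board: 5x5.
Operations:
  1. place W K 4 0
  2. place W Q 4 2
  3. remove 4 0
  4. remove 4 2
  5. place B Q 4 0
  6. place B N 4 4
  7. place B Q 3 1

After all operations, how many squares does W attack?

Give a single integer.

Op 1: place WK@(4,0)
Op 2: place WQ@(4,2)
Op 3: remove (4,0)
Op 4: remove (4,2)
Op 5: place BQ@(4,0)
Op 6: place BN@(4,4)
Op 7: place BQ@(3,1)
Per-piece attacks for W:
Union (0 distinct): (none)

Answer: 0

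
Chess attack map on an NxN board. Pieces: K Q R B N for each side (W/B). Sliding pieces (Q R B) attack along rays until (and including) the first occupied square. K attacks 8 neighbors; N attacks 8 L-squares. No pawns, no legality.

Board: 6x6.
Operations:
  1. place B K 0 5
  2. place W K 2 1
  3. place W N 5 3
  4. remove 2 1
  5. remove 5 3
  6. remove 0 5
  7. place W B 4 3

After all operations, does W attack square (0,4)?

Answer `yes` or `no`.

Op 1: place BK@(0,5)
Op 2: place WK@(2,1)
Op 3: place WN@(5,3)
Op 4: remove (2,1)
Op 5: remove (5,3)
Op 6: remove (0,5)
Op 7: place WB@(4,3)
Per-piece attacks for W:
  WB@(4,3): attacks (5,4) (5,2) (3,4) (2,5) (3,2) (2,1) (1,0)
W attacks (0,4): no

Answer: no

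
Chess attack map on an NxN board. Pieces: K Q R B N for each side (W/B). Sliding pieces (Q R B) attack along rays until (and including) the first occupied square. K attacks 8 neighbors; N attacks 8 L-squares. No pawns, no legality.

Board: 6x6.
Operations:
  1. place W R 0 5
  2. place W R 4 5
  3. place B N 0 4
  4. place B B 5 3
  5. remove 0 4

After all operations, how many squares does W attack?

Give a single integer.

Answer: 16

Derivation:
Op 1: place WR@(0,5)
Op 2: place WR@(4,5)
Op 3: place BN@(0,4)
Op 4: place BB@(5,3)
Op 5: remove (0,4)
Per-piece attacks for W:
  WR@(0,5): attacks (0,4) (0,3) (0,2) (0,1) (0,0) (1,5) (2,5) (3,5) (4,5) [ray(1,0) blocked at (4,5)]
  WR@(4,5): attacks (4,4) (4,3) (4,2) (4,1) (4,0) (5,5) (3,5) (2,5) (1,5) (0,5) [ray(-1,0) blocked at (0,5)]
Union (16 distinct): (0,0) (0,1) (0,2) (0,3) (0,4) (0,5) (1,5) (2,5) (3,5) (4,0) (4,1) (4,2) (4,3) (4,4) (4,5) (5,5)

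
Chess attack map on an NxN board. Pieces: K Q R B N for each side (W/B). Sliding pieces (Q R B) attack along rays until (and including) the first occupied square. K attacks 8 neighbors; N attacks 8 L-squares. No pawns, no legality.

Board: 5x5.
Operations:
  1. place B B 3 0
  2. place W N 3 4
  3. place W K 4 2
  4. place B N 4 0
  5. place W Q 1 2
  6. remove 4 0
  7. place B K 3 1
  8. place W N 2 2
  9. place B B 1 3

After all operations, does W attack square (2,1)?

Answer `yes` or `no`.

Op 1: place BB@(3,0)
Op 2: place WN@(3,4)
Op 3: place WK@(4,2)
Op 4: place BN@(4,0)
Op 5: place WQ@(1,2)
Op 6: remove (4,0)
Op 7: place BK@(3,1)
Op 8: place WN@(2,2)
Op 9: place BB@(1,3)
Per-piece attacks for W:
  WQ@(1,2): attacks (1,3) (1,1) (1,0) (2,2) (0,2) (2,3) (3,4) (2,1) (3,0) (0,3) (0,1) [ray(0,1) blocked at (1,3); ray(1,0) blocked at (2,2); ray(1,1) blocked at (3,4); ray(1,-1) blocked at (3,0)]
  WN@(2,2): attacks (3,4) (4,3) (1,4) (0,3) (3,0) (4,1) (1,0) (0,1)
  WN@(3,4): attacks (4,2) (2,2) (1,3)
  WK@(4,2): attacks (4,3) (4,1) (3,2) (3,3) (3,1)
W attacks (2,1): yes

Answer: yes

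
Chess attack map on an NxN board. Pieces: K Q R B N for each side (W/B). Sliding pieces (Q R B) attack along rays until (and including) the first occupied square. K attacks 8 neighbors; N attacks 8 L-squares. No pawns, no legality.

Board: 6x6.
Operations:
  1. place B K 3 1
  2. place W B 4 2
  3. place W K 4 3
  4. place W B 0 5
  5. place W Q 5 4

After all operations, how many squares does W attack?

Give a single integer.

Op 1: place BK@(3,1)
Op 2: place WB@(4,2)
Op 3: place WK@(4,3)
Op 4: place WB@(0,5)
Op 5: place WQ@(5,4)
Per-piece attacks for W:
  WB@(0,5): attacks (1,4) (2,3) (3,2) (4,1) (5,0)
  WB@(4,2): attacks (5,3) (5,1) (3,3) (2,4) (1,5) (3,1) [ray(-1,-1) blocked at (3,1)]
  WK@(4,3): attacks (4,4) (4,2) (5,3) (3,3) (5,4) (5,2) (3,4) (3,2)
  WQ@(5,4): attacks (5,5) (5,3) (5,2) (5,1) (5,0) (4,4) (3,4) (2,4) (1,4) (0,4) (4,5) (4,3) [ray(-1,-1) blocked at (4,3)]
Union (20 distinct): (0,4) (1,4) (1,5) (2,3) (2,4) (3,1) (3,2) (3,3) (3,4) (4,1) (4,2) (4,3) (4,4) (4,5) (5,0) (5,1) (5,2) (5,3) (5,4) (5,5)

Answer: 20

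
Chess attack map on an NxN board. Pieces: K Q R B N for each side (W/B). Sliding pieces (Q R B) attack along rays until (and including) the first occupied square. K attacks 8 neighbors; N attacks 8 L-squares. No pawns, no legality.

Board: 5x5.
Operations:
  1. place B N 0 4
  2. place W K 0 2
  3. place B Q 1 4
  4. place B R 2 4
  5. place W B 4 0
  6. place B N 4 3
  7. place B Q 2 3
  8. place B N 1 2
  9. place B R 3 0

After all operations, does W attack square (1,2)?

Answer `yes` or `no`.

Answer: yes

Derivation:
Op 1: place BN@(0,4)
Op 2: place WK@(0,2)
Op 3: place BQ@(1,4)
Op 4: place BR@(2,4)
Op 5: place WB@(4,0)
Op 6: place BN@(4,3)
Op 7: place BQ@(2,3)
Op 8: place BN@(1,2)
Op 9: place BR@(3,0)
Per-piece attacks for W:
  WK@(0,2): attacks (0,3) (0,1) (1,2) (1,3) (1,1)
  WB@(4,0): attacks (3,1) (2,2) (1,3) (0,4) [ray(-1,1) blocked at (0,4)]
W attacks (1,2): yes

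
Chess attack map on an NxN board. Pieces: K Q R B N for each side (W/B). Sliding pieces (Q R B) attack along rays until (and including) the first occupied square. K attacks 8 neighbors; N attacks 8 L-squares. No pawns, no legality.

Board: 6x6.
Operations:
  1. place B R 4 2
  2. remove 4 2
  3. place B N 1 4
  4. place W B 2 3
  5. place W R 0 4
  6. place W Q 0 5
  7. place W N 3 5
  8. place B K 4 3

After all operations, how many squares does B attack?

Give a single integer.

Answer: 11

Derivation:
Op 1: place BR@(4,2)
Op 2: remove (4,2)
Op 3: place BN@(1,4)
Op 4: place WB@(2,3)
Op 5: place WR@(0,4)
Op 6: place WQ@(0,5)
Op 7: place WN@(3,5)
Op 8: place BK@(4,3)
Per-piece attacks for B:
  BN@(1,4): attacks (3,5) (2,2) (3,3) (0,2)
  BK@(4,3): attacks (4,4) (4,2) (5,3) (3,3) (5,4) (5,2) (3,4) (3,2)
Union (11 distinct): (0,2) (2,2) (3,2) (3,3) (3,4) (3,5) (4,2) (4,4) (5,2) (5,3) (5,4)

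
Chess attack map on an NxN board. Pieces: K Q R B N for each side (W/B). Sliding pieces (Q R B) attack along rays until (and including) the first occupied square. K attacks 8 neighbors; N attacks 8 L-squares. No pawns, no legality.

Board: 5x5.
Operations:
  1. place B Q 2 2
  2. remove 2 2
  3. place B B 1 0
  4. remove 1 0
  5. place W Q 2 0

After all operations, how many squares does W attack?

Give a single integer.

Answer: 12

Derivation:
Op 1: place BQ@(2,2)
Op 2: remove (2,2)
Op 3: place BB@(1,0)
Op 4: remove (1,0)
Op 5: place WQ@(2,0)
Per-piece attacks for W:
  WQ@(2,0): attacks (2,1) (2,2) (2,3) (2,4) (3,0) (4,0) (1,0) (0,0) (3,1) (4,2) (1,1) (0,2)
Union (12 distinct): (0,0) (0,2) (1,0) (1,1) (2,1) (2,2) (2,3) (2,4) (3,0) (3,1) (4,0) (4,2)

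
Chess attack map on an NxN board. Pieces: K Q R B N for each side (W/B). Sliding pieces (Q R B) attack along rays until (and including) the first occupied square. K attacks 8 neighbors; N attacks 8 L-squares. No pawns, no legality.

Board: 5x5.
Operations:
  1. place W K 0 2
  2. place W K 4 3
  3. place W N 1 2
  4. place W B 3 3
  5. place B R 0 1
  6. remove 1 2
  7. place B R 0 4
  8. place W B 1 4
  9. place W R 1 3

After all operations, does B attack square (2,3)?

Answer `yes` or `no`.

Answer: no

Derivation:
Op 1: place WK@(0,2)
Op 2: place WK@(4,3)
Op 3: place WN@(1,2)
Op 4: place WB@(3,3)
Op 5: place BR@(0,1)
Op 6: remove (1,2)
Op 7: place BR@(0,4)
Op 8: place WB@(1,4)
Op 9: place WR@(1,3)
Per-piece attacks for B:
  BR@(0,1): attacks (0,2) (0,0) (1,1) (2,1) (3,1) (4,1) [ray(0,1) blocked at (0,2)]
  BR@(0,4): attacks (0,3) (0,2) (1,4) [ray(0,-1) blocked at (0,2); ray(1,0) blocked at (1,4)]
B attacks (2,3): no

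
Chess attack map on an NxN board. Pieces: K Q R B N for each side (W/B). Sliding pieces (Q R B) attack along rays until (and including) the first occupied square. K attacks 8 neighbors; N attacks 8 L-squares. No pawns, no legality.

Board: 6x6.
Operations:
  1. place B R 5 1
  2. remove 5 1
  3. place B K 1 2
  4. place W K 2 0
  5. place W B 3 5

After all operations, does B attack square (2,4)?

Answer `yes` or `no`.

Answer: no

Derivation:
Op 1: place BR@(5,1)
Op 2: remove (5,1)
Op 3: place BK@(1,2)
Op 4: place WK@(2,0)
Op 5: place WB@(3,5)
Per-piece attacks for B:
  BK@(1,2): attacks (1,3) (1,1) (2,2) (0,2) (2,3) (2,1) (0,3) (0,1)
B attacks (2,4): no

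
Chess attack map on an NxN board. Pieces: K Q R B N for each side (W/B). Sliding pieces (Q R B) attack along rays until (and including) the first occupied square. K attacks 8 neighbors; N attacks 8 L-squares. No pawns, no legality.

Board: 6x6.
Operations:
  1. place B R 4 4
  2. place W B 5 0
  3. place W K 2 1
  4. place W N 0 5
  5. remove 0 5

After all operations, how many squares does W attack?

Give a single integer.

Answer: 12

Derivation:
Op 1: place BR@(4,4)
Op 2: place WB@(5,0)
Op 3: place WK@(2,1)
Op 4: place WN@(0,5)
Op 5: remove (0,5)
Per-piece attacks for W:
  WK@(2,1): attacks (2,2) (2,0) (3,1) (1,1) (3,2) (3,0) (1,2) (1,0)
  WB@(5,0): attacks (4,1) (3,2) (2,3) (1,4) (0,5)
Union (12 distinct): (0,5) (1,0) (1,1) (1,2) (1,4) (2,0) (2,2) (2,3) (3,0) (3,1) (3,2) (4,1)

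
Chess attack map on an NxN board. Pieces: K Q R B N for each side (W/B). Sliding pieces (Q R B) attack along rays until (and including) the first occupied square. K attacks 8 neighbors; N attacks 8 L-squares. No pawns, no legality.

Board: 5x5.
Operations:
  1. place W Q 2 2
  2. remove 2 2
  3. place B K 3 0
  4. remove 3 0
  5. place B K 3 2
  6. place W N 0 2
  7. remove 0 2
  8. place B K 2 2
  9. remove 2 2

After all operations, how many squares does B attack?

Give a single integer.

Op 1: place WQ@(2,2)
Op 2: remove (2,2)
Op 3: place BK@(3,0)
Op 4: remove (3,0)
Op 5: place BK@(3,2)
Op 6: place WN@(0,2)
Op 7: remove (0,2)
Op 8: place BK@(2,2)
Op 9: remove (2,2)
Per-piece attacks for B:
  BK@(3,2): attacks (3,3) (3,1) (4,2) (2,2) (4,3) (4,1) (2,3) (2,1)
Union (8 distinct): (2,1) (2,2) (2,3) (3,1) (3,3) (4,1) (4,2) (4,3)

Answer: 8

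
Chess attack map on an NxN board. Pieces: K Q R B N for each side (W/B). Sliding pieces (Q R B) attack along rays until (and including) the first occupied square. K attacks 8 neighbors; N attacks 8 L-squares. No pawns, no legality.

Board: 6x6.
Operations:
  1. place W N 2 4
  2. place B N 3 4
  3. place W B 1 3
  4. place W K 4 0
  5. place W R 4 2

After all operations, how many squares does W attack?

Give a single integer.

Answer: 18

Derivation:
Op 1: place WN@(2,4)
Op 2: place BN@(3,4)
Op 3: place WB@(1,3)
Op 4: place WK@(4,0)
Op 5: place WR@(4,2)
Per-piece attacks for W:
  WB@(1,3): attacks (2,4) (2,2) (3,1) (4,0) (0,4) (0,2) [ray(1,1) blocked at (2,4); ray(1,-1) blocked at (4,0)]
  WN@(2,4): attacks (4,5) (0,5) (3,2) (4,3) (1,2) (0,3)
  WK@(4,0): attacks (4,1) (5,0) (3,0) (5,1) (3,1)
  WR@(4,2): attacks (4,3) (4,4) (4,5) (4,1) (4,0) (5,2) (3,2) (2,2) (1,2) (0,2) [ray(0,-1) blocked at (4,0)]
Union (18 distinct): (0,2) (0,3) (0,4) (0,5) (1,2) (2,2) (2,4) (3,0) (3,1) (3,2) (4,0) (4,1) (4,3) (4,4) (4,5) (5,0) (5,1) (5,2)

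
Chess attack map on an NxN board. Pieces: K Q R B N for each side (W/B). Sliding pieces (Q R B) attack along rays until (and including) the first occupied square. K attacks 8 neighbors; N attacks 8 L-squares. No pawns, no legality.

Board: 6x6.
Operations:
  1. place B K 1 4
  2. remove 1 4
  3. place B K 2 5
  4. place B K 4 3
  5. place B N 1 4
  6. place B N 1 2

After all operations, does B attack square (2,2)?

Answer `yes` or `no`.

Op 1: place BK@(1,4)
Op 2: remove (1,4)
Op 3: place BK@(2,5)
Op 4: place BK@(4,3)
Op 5: place BN@(1,4)
Op 6: place BN@(1,2)
Per-piece attacks for B:
  BN@(1,2): attacks (2,4) (3,3) (0,4) (2,0) (3,1) (0,0)
  BN@(1,4): attacks (3,5) (2,2) (3,3) (0,2)
  BK@(2,5): attacks (2,4) (3,5) (1,5) (3,4) (1,4)
  BK@(4,3): attacks (4,4) (4,2) (5,3) (3,3) (5,4) (5,2) (3,4) (3,2)
B attacks (2,2): yes

Answer: yes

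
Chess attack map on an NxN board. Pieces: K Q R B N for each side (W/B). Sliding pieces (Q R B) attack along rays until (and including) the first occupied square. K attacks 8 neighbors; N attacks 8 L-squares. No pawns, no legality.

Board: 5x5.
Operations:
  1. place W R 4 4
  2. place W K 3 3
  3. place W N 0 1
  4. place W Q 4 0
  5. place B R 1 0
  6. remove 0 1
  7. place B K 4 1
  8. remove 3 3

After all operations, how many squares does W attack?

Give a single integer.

Op 1: place WR@(4,4)
Op 2: place WK@(3,3)
Op 3: place WN@(0,1)
Op 4: place WQ@(4,0)
Op 5: place BR@(1,0)
Op 6: remove (0,1)
Op 7: place BK@(4,1)
Op 8: remove (3,3)
Per-piece attacks for W:
  WQ@(4,0): attacks (4,1) (3,0) (2,0) (1,0) (3,1) (2,2) (1,3) (0,4) [ray(0,1) blocked at (4,1); ray(-1,0) blocked at (1,0)]
  WR@(4,4): attacks (4,3) (4,2) (4,1) (3,4) (2,4) (1,4) (0,4) [ray(0,-1) blocked at (4,1)]
Union (13 distinct): (0,4) (1,0) (1,3) (1,4) (2,0) (2,2) (2,4) (3,0) (3,1) (3,4) (4,1) (4,2) (4,3)

Answer: 13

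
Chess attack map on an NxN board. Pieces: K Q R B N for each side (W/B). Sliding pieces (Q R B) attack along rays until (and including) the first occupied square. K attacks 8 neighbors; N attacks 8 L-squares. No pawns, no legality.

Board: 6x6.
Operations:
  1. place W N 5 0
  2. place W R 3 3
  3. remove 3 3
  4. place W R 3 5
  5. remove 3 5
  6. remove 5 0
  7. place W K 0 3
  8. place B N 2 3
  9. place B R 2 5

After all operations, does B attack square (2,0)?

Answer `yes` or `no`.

Op 1: place WN@(5,0)
Op 2: place WR@(3,3)
Op 3: remove (3,3)
Op 4: place WR@(3,5)
Op 5: remove (3,5)
Op 6: remove (5,0)
Op 7: place WK@(0,3)
Op 8: place BN@(2,3)
Op 9: place BR@(2,5)
Per-piece attacks for B:
  BN@(2,3): attacks (3,5) (4,4) (1,5) (0,4) (3,1) (4,2) (1,1) (0,2)
  BR@(2,5): attacks (2,4) (2,3) (3,5) (4,5) (5,5) (1,5) (0,5) [ray(0,-1) blocked at (2,3)]
B attacks (2,0): no

Answer: no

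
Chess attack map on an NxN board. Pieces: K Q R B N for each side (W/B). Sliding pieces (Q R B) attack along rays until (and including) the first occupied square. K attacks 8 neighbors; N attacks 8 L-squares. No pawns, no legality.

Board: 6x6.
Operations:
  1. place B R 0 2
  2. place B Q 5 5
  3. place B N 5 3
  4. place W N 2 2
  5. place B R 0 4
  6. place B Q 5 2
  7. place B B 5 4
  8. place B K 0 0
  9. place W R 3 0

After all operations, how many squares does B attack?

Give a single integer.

Op 1: place BR@(0,2)
Op 2: place BQ@(5,5)
Op 3: place BN@(5,3)
Op 4: place WN@(2,2)
Op 5: place BR@(0,4)
Op 6: place BQ@(5,2)
Op 7: place BB@(5,4)
Op 8: place BK@(0,0)
Op 9: place WR@(3,0)
Per-piece attacks for B:
  BK@(0,0): attacks (0,1) (1,0) (1,1)
  BR@(0,2): attacks (0,3) (0,4) (0,1) (0,0) (1,2) (2,2) [ray(0,1) blocked at (0,4); ray(0,-1) blocked at (0,0); ray(1,0) blocked at (2,2)]
  BR@(0,4): attacks (0,5) (0,3) (0,2) (1,4) (2,4) (3,4) (4,4) (5,4) [ray(0,-1) blocked at (0,2); ray(1,0) blocked at (5,4)]
  BQ@(5,2): attacks (5,3) (5,1) (5,0) (4,2) (3,2) (2,2) (4,3) (3,4) (2,5) (4,1) (3,0) [ray(0,1) blocked at (5,3); ray(-1,0) blocked at (2,2); ray(-1,-1) blocked at (3,0)]
  BN@(5,3): attacks (4,5) (3,4) (4,1) (3,2)
  BB@(5,4): attacks (4,5) (4,3) (3,2) (2,1) (1,0)
  BQ@(5,5): attacks (5,4) (4,5) (3,5) (2,5) (1,5) (0,5) (4,4) (3,3) (2,2) [ray(0,-1) blocked at (5,4); ray(-1,-1) blocked at (2,2)]
Union (29 distinct): (0,0) (0,1) (0,2) (0,3) (0,4) (0,5) (1,0) (1,1) (1,2) (1,4) (1,5) (2,1) (2,2) (2,4) (2,5) (3,0) (3,2) (3,3) (3,4) (3,5) (4,1) (4,2) (4,3) (4,4) (4,5) (5,0) (5,1) (5,3) (5,4)

Answer: 29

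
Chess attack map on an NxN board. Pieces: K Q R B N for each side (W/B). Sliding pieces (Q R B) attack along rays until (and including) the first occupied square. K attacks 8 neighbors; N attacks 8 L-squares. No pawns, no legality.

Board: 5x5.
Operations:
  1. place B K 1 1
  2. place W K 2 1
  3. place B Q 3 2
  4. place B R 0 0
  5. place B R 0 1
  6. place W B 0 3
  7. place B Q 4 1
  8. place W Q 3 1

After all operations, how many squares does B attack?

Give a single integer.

Op 1: place BK@(1,1)
Op 2: place WK@(2,1)
Op 3: place BQ@(3,2)
Op 4: place BR@(0,0)
Op 5: place BR@(0,1)
Op 6: place WB@(0,3)
Op 7: place BQ@(4,1)
Op 8: place WQ@(3,1)
Per-piece attacks for B:
  BR@(0,0): attacks (0,1) (1,0) (2,0) (3,0) (4,0) [ray(0,1) blocked at (0,1)]
  BR@(0,1): attacks (0,2) (0,3) (0,0) (1,1) [ray(0,1) blocked at (0,3); ray(0,-1) blocked at (0,0); ray(1,0) blocked at (1,1)]
  BK@(1,1): attacks (1,2) (1,0) (2,1) (0,1) (2,2) (2,0) (0,2) (0,0)
  BQ@(3,2): attacks (3,3) (3,4) (3,1) (4,2) (2,2) (1,2) (0,2) (4,3) (4,1) (2,3) (1,4) (2,1) [ray(0,-1) blocked at (3,1); ray(1,-1) blocked at (4,1); ray(-1,-1) blocked at (2,1)]
  BQ@(4,1): attacks (4,2) (4,3) (4,4) (4,0) (3,1) (3,2) (3,0) [ray(-1,0) blocked at (3,1); ray(-1,1) blocked at (3,2)]
Union (22 distinct): (0,0) (0,1) (0,2) (0,3) (1,0) (1,1) (1,2) (1,4) (2,0) (2,1) (2,2) (2,3) (3,0) (3,1) (3,2) (3,3) (3,4) (4,0) (4,1) (4,2) (4,3) (4,4)

Answer: 22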